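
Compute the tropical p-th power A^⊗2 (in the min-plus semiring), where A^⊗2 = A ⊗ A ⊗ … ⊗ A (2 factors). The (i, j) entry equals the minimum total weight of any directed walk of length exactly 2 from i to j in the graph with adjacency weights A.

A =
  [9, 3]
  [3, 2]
A^⊗2 =
  [6, 5]
  [5, 4]

Each entry (A^⊗2)_ij equals the minimum over all length-2 walks i = v_0 → v_1 → … → v_2 = j of Σ_t A[v_t][v_{t+1}]. For example, for (i, j) = (0, 1) we minimise over 2 possible intermediate vertex sequences; the minimum is 5, attained along the walk 0 → 1 → 1.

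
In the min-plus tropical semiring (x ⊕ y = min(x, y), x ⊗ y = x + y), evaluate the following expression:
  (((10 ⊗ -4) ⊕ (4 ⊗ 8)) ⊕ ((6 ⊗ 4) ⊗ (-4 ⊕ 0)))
(((10 ⊗ -4) ⊕ (4 ⊗ 8)) ⊕ ((6 ⊗ 4) ⊗ (-4 ⊕ 0))) = 6

Expand innermost to outermost. Recall ⊕ takes the minimum of its arguments and ⊗ takes their sum. Working out the expression (((10 ⊗ -4) ⊕ (4 ⊗ 8)) ⊕ ((6 ⊗ 4) ⊗ (-4 ⊕ 0))) gives 6.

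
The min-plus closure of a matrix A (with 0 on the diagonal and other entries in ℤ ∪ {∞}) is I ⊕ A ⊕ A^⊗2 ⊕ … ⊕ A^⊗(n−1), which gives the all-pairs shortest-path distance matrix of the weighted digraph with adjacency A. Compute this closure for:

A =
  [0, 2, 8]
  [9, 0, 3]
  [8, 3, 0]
Closure =
  [0, 2, 5]
  [9, 0, 3]
  [8, 3, 0]

This is the Floyd-Warshall all-pairs shortest-path computation. For each intermediate vertex k = 0, 1, …, 2, update dist[i][j] ← min(dist[i][j], dist[i][k] + dist[k][j]). The final matrix gives, for each (i, j), the minimum total weight of any directed path from i to j (possibly empty when i = j).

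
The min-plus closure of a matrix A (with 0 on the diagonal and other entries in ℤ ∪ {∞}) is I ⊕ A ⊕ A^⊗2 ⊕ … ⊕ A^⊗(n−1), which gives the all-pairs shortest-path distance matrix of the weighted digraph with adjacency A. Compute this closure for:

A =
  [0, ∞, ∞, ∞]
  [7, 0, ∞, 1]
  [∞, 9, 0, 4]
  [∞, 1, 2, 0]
Closure =
  [0, ∞, ∞, ∞]
  [7, 0, 3, 1]
  [12, 5, 0, 4]
  [8, 1, 2, 0]

This is the Floyd-Warshall all-pairs shortest-path computation. For each intermediate vertex k = 0, 1, …, 3, update dist[i][j] ← min(dist[i][j], dist[i][k] + dist[k][j]). The final matrix gives, for each (i, j), the minimum total weight of any directed path from i to j (possibly empty when i = j).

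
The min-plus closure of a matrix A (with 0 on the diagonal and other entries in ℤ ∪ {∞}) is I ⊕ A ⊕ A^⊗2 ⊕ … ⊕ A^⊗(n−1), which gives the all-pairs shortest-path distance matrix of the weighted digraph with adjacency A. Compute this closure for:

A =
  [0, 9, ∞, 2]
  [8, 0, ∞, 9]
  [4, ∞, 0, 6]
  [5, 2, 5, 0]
Closure =
  [0, 4, 7, 2]
  [8, 0, 14, 9]
  [4, 8, 0, 6]
  [5, 2, 5, 0]

This is the Floyd-Warshall all-pairs shortest-path computation. For each intermediate vertex k = 0, 1, …, 3, update dist[i][j] ← min(dist[i][j], dist[i][k] + dist[k][j]). The final matrix gives, for each (i, j), the minimum total weight of any directed path from i to j (possibly empty when i = j).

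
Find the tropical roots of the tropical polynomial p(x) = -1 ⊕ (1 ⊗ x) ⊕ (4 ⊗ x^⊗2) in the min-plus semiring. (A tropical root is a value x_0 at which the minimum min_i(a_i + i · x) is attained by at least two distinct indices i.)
Roots: {-3, -2}

Each tropical root is a break point of the lower envelope of the lines y = a_i + i · x (there are 3 lines, with slopes 0, 1, ..., 2). Only the lines that attain the minimum somewhere contribute to roots; other lines are dominated. Here the surviving (envelope) indices are i = 2, i = 1, i = 0.
Intersections between consecutive envelope lines give the roots: for adjacent envelope indices i < j the intersection is x = (a_i − a_j) / (j − i). Reading off the sorted break points: {-3, -2}.
Verification: at each break x_0, at least two indices attain the minimum of min_i(a_i + i · x_0).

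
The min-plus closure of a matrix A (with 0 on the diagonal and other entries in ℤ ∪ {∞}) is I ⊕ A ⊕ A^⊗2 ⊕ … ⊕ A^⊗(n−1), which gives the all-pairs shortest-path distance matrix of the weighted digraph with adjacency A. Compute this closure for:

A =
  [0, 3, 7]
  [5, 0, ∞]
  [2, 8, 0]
Closure =
  [0, 3, 7]
  [5, 0, 12]
  [2, 5, 0]

This is the Floyd-Warshall all-pairs shortest-path computation. For each intermediate vertex k = 0, 1, …, 2, update dist[i][j] ← min(dist[i][j], dist[i][k] + dist[k][j]). The final matrix gives, for each (i, j), the minimum total weight of any directed path from i to j (possibly empty when i = j).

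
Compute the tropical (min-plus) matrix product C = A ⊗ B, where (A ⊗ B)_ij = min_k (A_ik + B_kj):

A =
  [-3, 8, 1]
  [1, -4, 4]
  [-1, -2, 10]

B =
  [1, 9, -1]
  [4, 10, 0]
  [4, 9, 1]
A ⊗ B =
  [-2, 6, -4]
  [0, 6, -4]
  [0, 8, -2]

Apply the min-plus product entry-by-entry:
  C[0][0] = min over k of (A[0][0] + B[0][0] = -3 + 1 = -2, A[0][1] + B[1][0] = 8 + 4 = 12, A[0][2] + B[2][0] = 1 + 4 = 5) = -2 (attained at k = 0)
  C[0][1] = min over k of (A[0][0] + B[0][1] = -3 + 9 = 6, A[0][1] + B[1][1] = 8 + 10 = 18, A[0][2] + B[2][1] = 1 + 9 = 10) = 6 (attained at k = 0)
  C[0][2] = min over k of (A[0][0] + B[0][2] = -3 + -1 = -4, A[0][1] + B[1][2] = 8 + 0 = 8, A[0][2] + B[2][2] = 1 + 1 = 2) = -4 (attained at k = 0)
  C[1][0] = min over k of (A[1][0] + B[0][0] = 1 + 1 = 2, A[1][1] + B[1][0] = -4 + 4 = 0, A[1][2] + B[2][0] = 4 + 4 = 8) = 0 (attained at k = 1)
  C[1][1] = min over k of (A[1][0] + B[0][1] = 1 + 9 = 10, A[1][1] + B[1][1] = -4 + 10 = 6, A[1][2] + B[2][1] = 4 + 9 = 13) = 6 (attained at k = 1)
  C[1][2] = min over k of (A[1][0] + B[0][2] = 1 + -1 = 0, A[1][1] + B[1][2] = -4 + 0 = -4, A[1][2] + B[2][2] = 4 + 1 = 5) = -4 (attained at k = 1)
  C[2][0] = min over k of (A[2][0] + B[0][0] = -1 + 1 = 0, A[2][1] + B[1][0] = -2 + 4 = 2, A[2][2] + B[2][0] = 10 + 4 = 14) = 0 (attained at k = 0)
  C[2][1] = min over k of (A[2][0] + B[0][1] = -1 + 9 = 8, A[2][1] + B[1][1] = -2 + 10 = 8, A[2][2] + B[2][1] = 10 + 9 = 19) = 8 (attained at k = 0)
  C[2][2] = min over k of (A[2][0] + B[0][2] = -1 + -1 = -2, A[2][1] + B[1][2] = -2 + 0 = -2, A[2][2] + B[2][2] = 10 + 1 = 11) = -2 (attained at k = 0)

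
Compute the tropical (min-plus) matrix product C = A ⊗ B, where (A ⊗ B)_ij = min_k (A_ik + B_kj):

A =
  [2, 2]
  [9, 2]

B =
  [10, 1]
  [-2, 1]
A ⊗ B =
  [0, 3]
  [0, 3]

Apply the min-plus product entry-by-entry:
  C[0][0] = min over k of (A[0][0] + B[0][0] = 2 + 10 = 12, A[0][1] + B[1][0] = 2 + -2 = 0) = 0 (attained at k = 1)
  C[0][1] = min over k of (A[0][0] + B[0][1] = 2 + 1 = 3, A[0][1] + B[1][1] = 2 + 1 = 3) = 3 (attained at k = 0)
  C[1][0] = min over k of (A[1][0] + B[0][0] = 9 + 10 = 19, A[1][1] + B[1][0] = 2 + -2 = 0) = 0 (attained at k = 1)
  C[1][1] = min over k of (A[1][0] + B[0][1] = 9 + 1 = 10, A[1][1] + B[1][1] = 2 + 1 = 3) = 3 (attained at k = 1)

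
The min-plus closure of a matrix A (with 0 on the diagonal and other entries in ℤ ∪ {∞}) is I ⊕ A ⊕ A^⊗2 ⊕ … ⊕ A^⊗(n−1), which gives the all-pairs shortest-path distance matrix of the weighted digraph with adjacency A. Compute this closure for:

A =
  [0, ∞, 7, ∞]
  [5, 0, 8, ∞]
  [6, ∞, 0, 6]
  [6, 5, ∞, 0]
Closure =
  [0, 18, 7, 13]
  [5, 0, 8, 14]
  [6, 11, 0, 6]
  [6, 5, 13, 0]

This is the Floyd-Warshall all-pairs shortest-path computation. For each intermediate vertex k = 0, 1, …, 3, update dist[i][j] ← min(dist[i][j], dist[i][k] + dist[k][j]). The final matrix gives, for each (i, j), the minimum total weight of any directed path from i to j (possibly empty when i = j).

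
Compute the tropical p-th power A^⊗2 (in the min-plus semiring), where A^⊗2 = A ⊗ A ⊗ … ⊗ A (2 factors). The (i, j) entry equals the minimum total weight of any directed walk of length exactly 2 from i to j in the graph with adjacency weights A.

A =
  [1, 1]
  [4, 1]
A^⊗2 =
  [2, 2]
  [5, 2]

Each entry (A^⊗2)_ij equals the minimum over all length-2 walks i = v_0 → v_1 → … → v_2 = j of Σ_t A[v_t][v_{t+1}]. For example, for (i, j) = (0, 1) we minimise over 2 possible intermediate vertex sequences; the minimum is 2, attained along the walk 0 → 0 → 1.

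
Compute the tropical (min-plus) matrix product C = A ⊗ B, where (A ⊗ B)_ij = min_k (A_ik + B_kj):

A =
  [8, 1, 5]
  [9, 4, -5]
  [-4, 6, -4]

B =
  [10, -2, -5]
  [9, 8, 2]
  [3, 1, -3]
A ⊗ B =
  [8, 6, 2]
  [-2, -4, -8]
  [-1, -6, -9]

Apply the min-plus product entry-by-entry:
  C[0][0] = min over k of (A[0][0] + B[0][0] = 8 + 10 = 18, A[0][1] + B[1][0] = 1 + 9 = 10, A[0][2] + B[2][0] = 5 + 3 = 8) = 8 (attained at k = 2)
  C[0][1] = min over k of (A[0][0] + B[0][1] = 8 + -2 = 6, A[0][1] + B[1][1] = 1 + 8 = 9, A[0][2] + B[2][1] = 5 + 1 = 6) = 6 (attained at k = 0)
  C[0][2] = min over k of (A[0][0] + B[0][2] = 8 + -5 = 3, A[0][1] + B[1][2] = 1 + 2 = 3, A[0][2] + B[2][2] = 5 + -3 = 2) = 2 (attained at k = 2)
  C[1][0] = min over k of (A[1][0] + B[0][0] = 9 + 10 = 19, A[1][1] + B[1][0] = 4 + 9 = 13, A[1][2] + B[2][0] = -5 + 3 = -2) = -2 (attained at k = 2)
  C[1][1] = min over k of (A[1][0] + B[0][1] = 9 + -2 = 7, A[1][1] + B[1][1] = 4 + 8 = 12, A[1][2] + B[2][1] = -5 + 1 = -4) = -4 (attained at k = 2)
  C[1][2] = min over k of (A[1][0] + B[0][2] = 9 + -5 = 4, A[1][1] + B[1][2] = 4 + 2 = 6, A[1][2] + B[2][2] = -5 + -3 = -8) = -8 (attained at k = 2)
  C[2][0] = min over k of (A[2][0] + B[0][0] = -4 + 10 = 6, A[2][1] + B[1][0] = 6 + 9 = 15, A[2][2] + B[2][0] = -4 + 3 = -1) = -1 (attained at k = 2)
  C[2][1] = min over k of (A[2][0] + B[0][1] = -4 + -2 = -6, A[2][1] + B[1][1] = 6 + 8 = 14, A[2][2] + B[2][1] = -4 + 1 = -3) = -6 (attained at k = 0)
  C[2][2] = min over k of (A[2][0] + B[0][2] = -4 + -5 = -9, A[2][1] + B[1][2] = 6 + 2 = 8, A[2][2] + B[2][2] = -4 + -3 = -7) = -9 (attained at k = 0)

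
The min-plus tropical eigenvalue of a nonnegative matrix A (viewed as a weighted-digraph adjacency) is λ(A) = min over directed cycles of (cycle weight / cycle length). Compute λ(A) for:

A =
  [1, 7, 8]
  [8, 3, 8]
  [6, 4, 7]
λ(A) = 1

Enumerate directed cycles and compute their means (weight / length). Sample:
  cycle 0 → 0: weight = 1, length = 1, mean = 1/1 ≈ 1.000
  cycle 1 → 1: weight = 3, length = 1, mean = 3/1 ≈ 3.000
  cycle 2 → 2: weight = 7, length = 1, mean = 7/1 ≈ 7.000
  cycle 0 → 1 → 0: weight = 15, length = 2, mean = 15/2 ≈ 7.500
  cycle 0 → 2 → 0: weight = 14, length = 2, mean = 14/2 ≈ 7.000
  cycle 1 → 0 → 1: weight = 15, length = 2, mean = 15/2 ≈ 7.500
Minimum mean = 1.000, attained e.g. along the cycle 0 → 0 with weight 1 and length 1. So λ(A) = 1/1 = 1.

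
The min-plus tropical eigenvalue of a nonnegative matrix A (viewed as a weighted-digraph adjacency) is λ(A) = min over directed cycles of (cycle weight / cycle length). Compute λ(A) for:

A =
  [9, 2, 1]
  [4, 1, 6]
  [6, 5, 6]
λ(A) = 1

Enumerate directed cycles and compute their means (weight / length). Sample:
  cycle 0 → 0: weight = 9, length = 1, mean = 9/1 ≈ 9.000
  cycle 1 → 1: weight = 1, length = 1, mean = 1/1 ≈ 1.000
  cycle 2 → 2: weight = 6, length = 1, mean = 6/1 ≈ 6.000
  cycle 0 → 1 → 0: weight = 6, length = 2, mean = 6/2 ≈ 3.000
  cycle 0 → 2 → 0: weight = 7, length = 2, mean = 7/2 ≈ 3.500
  cycle 1 → 0 → 1: weight = 6, length = 2, mean = 6/2 ≈ 3.000
Minimum mean = 1.000, attained e.g. along the cycle 1 → 1 with weight 1 and length 1. So λ(A) = 1/1 = 1.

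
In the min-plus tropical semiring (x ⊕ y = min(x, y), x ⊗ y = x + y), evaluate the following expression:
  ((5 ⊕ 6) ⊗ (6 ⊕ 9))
((5 ⊕ 6) ⊗ (6 ⊕ 9)) = 11

Expand innermost to outermost. Recall ⊕ takes the minimum of its arguments and ⊗ takes their sum. Working out the expression ((5 ⊕ 6) ⊗ (6 ⊕ 9)) gives 11.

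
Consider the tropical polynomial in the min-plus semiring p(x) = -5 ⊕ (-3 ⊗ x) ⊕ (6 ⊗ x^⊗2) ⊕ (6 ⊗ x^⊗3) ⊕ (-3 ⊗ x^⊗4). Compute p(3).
p(3) = -5

A tropical monomial a ⊗ x^⊗i evaluates to a + i · x. Evaluating each term at x = 3:
  Term 0 contributes -5 + 0 · 3 = -5
  Term 1 contributes -3 + 1 · 3 = 0
  Term 2 contributes 6 + 2 · 3 = 12
  Term 3 contributes 6 + 3 · 3 = 15
  Term 4 contributes -3 + 4 · 3 = 9
p(3) = ⊕ of these = min[-5, 0, 12, 15, 9] = -5.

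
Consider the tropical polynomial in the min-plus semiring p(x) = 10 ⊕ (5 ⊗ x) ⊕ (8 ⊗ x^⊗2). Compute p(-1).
p(-1) = 4

A tropical monomial a ⊗ x^⊗i evaluates to a + i · x. Evaluating each term at x = -1:
  Term 0 contributes 10 + 0 · -1 = 10
  Term 1 contributes 5 + 1 · -1 = 4
  Term 2 contributes 8 + 2 · -1 = 6
p(-1) = ⊕ of these = min[10, 4, 6] = 4.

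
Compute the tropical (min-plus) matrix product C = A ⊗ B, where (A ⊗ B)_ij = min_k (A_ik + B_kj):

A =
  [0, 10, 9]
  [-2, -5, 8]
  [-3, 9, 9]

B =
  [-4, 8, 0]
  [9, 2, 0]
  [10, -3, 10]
A ⊗ B =
  [-4, 6, 0]
  [-6, -3, -5]
  [-7, 5, -3]

Apply the min-plus product entry-by-entry:
  C[0][0] = min over k of (A[0][0] + B[0][0] = 0 + -4 = -4, A[0][1] + B[1][0] = 10 + 9 = 19, A[0][2] + B[2][0] = 9 + 10 = 19) = -4 (attained at k = 0)
  C[0][1] = min over k of (A[0][0] + B[0][1] = 0 + 8 = 8, A[0][1] + B[1][1] = 10 + 2 = 12, A[0][2] + B[2][1] = 9 + -3 = 6) = 6 (attained at k = 2)
  C[0][2] = min over k of (A[0][0] + B[0][2] = 0 + 0 = 0, A[0][1] + B[1][2] = 10 + 0 = 10, A[0][2] + B[2][2] = 9 + 10 = 19) = 0 (attained at k = 0)
  C[1][0] = min over k of (A[1][0] + B[0][0] = -2 + -4 = -6, A[1][1] + B[1][0] = -5 + 9 = 4, A[1][2] + B[2][0] = 8 + 10 = 18) = -6 (attained at k = 0)
  C[1][1] = min over k of (A[1][0] + B[0][1] = -2 + 8 = 6, A[1][1] + B[1][1] = -5 + 2 = -3, A[1][2] + B[2][1] = 8 + -3 = 5) = -3 (attained at k = 1)
  C[1][2] = min over k of (A[1][0] + B[0][2] = -2 + 0 = -2, A[1][1] + B[1][2] = -5 + 0 = -5, A[1][2] + B[2][2] = 8 + 10 = 18) = -5 (attained at k = 1)
  C[2][0] = min over k of (A[2][0] + B[0][0] = -3 + -4 = -7, A[2][1] + B[1][0] = 9 + 9 = 18, A[2][2] + B[2][0] = 9 + 10 = 19) = -7 (attained at k = 0)
  C[2][1] = min over k of (A[2][0] + B[0][1] = -3 + 8 = 5, A[2][1] + B[1][1] = 9 + 2 = 11, A[2][2] + B[2][1] = 9 + -3 = 6) = 5 (attained at k = 0)
  C[2][2] = min over k of (A[2][0] + B[0][2] = -3 + 0 = -3, A[2][1] + B[1][2] = 9 + 0 = 9, A[2][2] + B[2][2] = 9 + 10 = 19) = -3 (attained at k = 0)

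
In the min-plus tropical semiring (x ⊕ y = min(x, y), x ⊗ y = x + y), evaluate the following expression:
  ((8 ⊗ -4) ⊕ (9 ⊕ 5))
((8 ⊗ -4) ⊕ (9 ⊕ 5)) = 4

Expand innermost to outermost. Recall ⊕ takes the minimum of its arguments and ⊗ takes their sum. Working out the expression ((8 ⊗ -4) ⊕ (9 ⊕ 5)) gives 4.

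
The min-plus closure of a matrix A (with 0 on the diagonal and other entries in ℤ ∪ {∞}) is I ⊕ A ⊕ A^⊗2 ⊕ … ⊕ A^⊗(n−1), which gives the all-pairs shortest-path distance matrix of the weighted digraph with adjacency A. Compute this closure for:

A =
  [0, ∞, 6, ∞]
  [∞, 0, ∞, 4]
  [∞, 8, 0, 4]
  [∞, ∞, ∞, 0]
Closure =
  [0, 14, 6, 10]
  [∞, 0, ∞, 4]
  [∞, 8, 0, 4]
  [∞, ∞, ∞, 0]

This is the Floyd-Warshall all-pairs shortest-path computation. For each intermediate vertex k = 0, 1, …, 3, update dist[i][j] ← min(dist[i][j], dist[i][k] + dist[k][j]). The final matrix gives, for each (i, j), the minimum total weight of any directed path from i to j (possibly empty when i = j).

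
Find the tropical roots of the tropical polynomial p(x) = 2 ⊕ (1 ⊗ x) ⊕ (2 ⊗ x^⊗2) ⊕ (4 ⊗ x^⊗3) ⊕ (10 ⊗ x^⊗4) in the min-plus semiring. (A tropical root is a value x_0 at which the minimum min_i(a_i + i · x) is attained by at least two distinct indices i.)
Roots: {-6, -2, -1, 1}

Each tropical root is a break point of the lower envelope of the lines y = a_i + i · x (there are 5 lines, with slopes 0, 1, ..., 4). Only the lines that attain the minimum somewhere contribute to roots; other lines are dominated. Here the surviving (envelope) indices are i = 4, i = 3, i = 2, i = 1, i = 0.
Intersections between consecutive envelope lines give the roots: for adjacent envelope indices i < j the intersection is x = (a_i − a_j) / (j − i). Reading off the sorted break points: {-6, -2, -1, 1}.
Verification: at each break x_0, at least two indices attain the minimum of min_i(a_i + i · x_0).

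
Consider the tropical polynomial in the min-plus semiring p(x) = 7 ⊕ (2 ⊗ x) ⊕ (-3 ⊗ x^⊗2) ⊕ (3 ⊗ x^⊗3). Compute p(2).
p(2) = 1

A tropical monomial a ⊗ x^⊗i evaluates to a + i · x. Evaluating each term at x = 2:
  Term 0 contributes 7 + 0 · 2 = 7
  Term 1 contributes 2 + 1 · 2 = 4
  Term 2 contributes -3 + 2 · 2 = 1
  Term 3 contributes 3 + 3 · 2 = 9
p(2) = ⊕ of these = min[7, 4, 1, 9] = 1.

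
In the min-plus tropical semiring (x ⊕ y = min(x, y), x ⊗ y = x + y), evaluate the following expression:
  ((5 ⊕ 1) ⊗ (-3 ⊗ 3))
((5 ⊕ 1) ⊗ (-3 ⊗ 3)) = 1

Expand innermost to outermost. Recall ⊕ takes the minimum of its arguments and ⊗ takes their sum. Working out the expression ((5 ⊕ 1) ⊗ (-3 ⊗ 3)) gives 1.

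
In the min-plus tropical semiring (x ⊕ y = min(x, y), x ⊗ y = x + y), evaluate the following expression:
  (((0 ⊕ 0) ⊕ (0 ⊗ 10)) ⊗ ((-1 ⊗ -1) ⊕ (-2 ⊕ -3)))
(((0 ⊕ 0) ⊕ (0 ⊗ 10)) ⊗ ((-1 ⊗ -1) ⊕ (-2 ⊕ -3))) = -3

Expand innermost to outermost. Recall ⊕ takes the minimum of its arguments and ⊗ takes their sum. Working out the expression (((0 ⊕ 0) ⊕ (0 ⊗ 10)) ⊗ ((-1 ⊗ -1) ⊕ (-2 ⊕ -3))) gives -3.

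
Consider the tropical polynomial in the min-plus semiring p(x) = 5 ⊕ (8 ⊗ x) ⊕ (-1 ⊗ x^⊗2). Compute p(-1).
p(-1) = -3

A tropical monomial a ⊗ x^⊗i evaluates to a + i · x. Evaluating each term at x = -1:
  Term 0 contributes 5 + 0 · -1 = 5
  Term 1 contributes 8 + 1 · -1 = 7
  Term 2 contributes -1 + 2 · -1 = -3
p(-1) = ⊕ of these = min[5, 7, -3] = -3.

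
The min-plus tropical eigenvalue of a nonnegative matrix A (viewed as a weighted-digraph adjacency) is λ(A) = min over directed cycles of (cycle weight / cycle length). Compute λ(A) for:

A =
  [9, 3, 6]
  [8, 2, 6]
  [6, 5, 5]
λ(A) = 2

Enumerate directed cycles and compute their means (weight / length). Sample:
  cycle 0 → 0: weight = 9, length = 1, mean = 9/1 ≈ 9.000
  cycle 1 → 1: weight = 2, length = 1, mean = 2/1 ≈ 2.000
  cycle 2 → 2: weight = 5, length = 1, mean = 5/1 ≈ 5.000
  cycle 0 → 1 → 0: weight = 11, length = 2, mean = 11/2 ≈ 5.500
  cycle 0 → 2 → 0: weight = 12, length = 2, mean = 12/2 ≈ 6.000
  cycle 1 → 0 → 1: weight = 11, length = 2, mean = 11/2 ≈ 5.500
Minimum mean = 2.000, attained e.g. along the cycle 1 → 1 with weight 2 and length 1. So λ(A) = 2/1 = 2.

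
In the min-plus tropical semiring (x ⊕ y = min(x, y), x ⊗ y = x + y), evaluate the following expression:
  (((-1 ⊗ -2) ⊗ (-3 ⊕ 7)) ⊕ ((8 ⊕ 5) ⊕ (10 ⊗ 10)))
(((-1 ⊗ -2) ⊗ (-3 ⊕ 7)) ⊕ ((8 ⊕ 5) ⊕ (10 ⊗ 10))) = -6

Expand innermost to outermost. Recall ⊕ takes the minimum of its arguments and ⊗ takes their sum. Working out the expression (((-1 ⊗ -2) ⊗ (-3 ⊕ 7)) ⊕ ((8 ⊕ 5) ⊕ (10 ⊗ 10))) gives -6.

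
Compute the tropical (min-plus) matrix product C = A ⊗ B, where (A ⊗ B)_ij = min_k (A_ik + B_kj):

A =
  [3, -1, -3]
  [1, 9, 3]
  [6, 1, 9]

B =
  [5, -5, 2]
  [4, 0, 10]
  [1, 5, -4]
A ⊗ B =
  [-2, -2, -7]
  [4, -4, -1]
  [5, 1, 5]

Apply the min-plus product entry-by-entry:
  C[0][0] = min over k of (A[0][0] + B[0][0] = 3 + 5 = 8, A[0][1] + B[1][0] = -1 + 4 = 3, A[0][2] + B[2][0] = -3 + 1 = -2) = -2 (attained at k = 2)
  C[0][1] = min over k of (A[0][0] + B[0][1] = 3 + -5 = -2, A[0][1] + B[1][1] = -1 + 0 = -1, A[0][2] + B[2][1] = -3 + 5 = 2) = -2 (attained at k = 0)
  C[0][2] = min over k of (A[0][0] + B[0][2] = 3 + 2 = 5, A[0][1] + B[1][2] = -1 + 10 = 9, A[0][2] + B[2][2] = -3 + -4 = -7) = -7 (attained at k = 2)
  C[1][0] = min over k of (A[1][0] + B[0][0] = 1 + 5 = 6, A[1][1] + B[1][0] = 9 + 4 = 13, A[1][2] + B[2][0] = 3 + 1 = 4) = 4 (attained at k = 2)
  C[1][1] = min over k of (A[1][0] + B[0][1] = 1 + -5 = -4, A[1][1] + B[1][1] = 9 + 0 = 9, A[1][2] + B[2][1] = 3 + 5 = 8) = -4 (attained at k = 0)
  C[1][2] = min over k of (A[1][0] + B[0][2] = 1 + 2 = 3, A[1][1] + B[1][2] = 9 + 10 = 19, A[1][2] + B[2][2] = 3 + -4 = -1) = -1 (attained at k = 2)
  C[2][0] = min over k of (A[2][0] + B[0][0] = 6 + 5 = 11, A[2][1] + B[1][0] = 1 + 4 = 5, A[2][2] + B[2][0] = 9 + 1 = 10) = 5 (attained at k = 1)
  C[2][1] = min over k of (A[2][0] + B[0][1] = 6 + -5 = 1, A[2][1] + B[1][1] = 1 + 0 = 1, A[2][2] + B[2][1] = 9 + 5 = 14) = 1 (attained at k = 0)
  C[2][2] = min over k of (A[2][0] + B[0][2] = 6 + 2 = 8, A[2][1] + B[1][2] = 1 + 10 = 11, A[2][2] + B[2][2] = 9 + -4 = 5) = 5 (attained at k = 2)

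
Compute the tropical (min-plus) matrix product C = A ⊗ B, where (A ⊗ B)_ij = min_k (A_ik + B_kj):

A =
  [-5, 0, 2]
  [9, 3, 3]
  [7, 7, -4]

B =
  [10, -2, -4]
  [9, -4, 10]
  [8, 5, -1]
A ⊗ B =
  [5, -7, -9]
  [11, -1, 2]
  [4, 1, -5]

Apply the min-plus product entry-by-entry:
  C[0][0] = min over k of (A[0][0] + B[0][0] = -5 + 10 = 5, A[0][1] + B[1][0] = 0 + 9 = 9, A[0][2] + B[2][0] = 2 + 8 = 10) = 5 (attained at k = 0)
  C[0][1] = min over k of (A[0][0] + B[0][1] = -5 + -2 = -7, A[0][1] + B[1][1] = 0 + -4 = -4, A[0][2] + B[2][1] = 2 + 5 = 7) = -7 (attained at k = 0)
  C[0][2] = min over k of (A[0][0] + B[0][2] = -5 + -4 = -9, A[0][1] + B[1][2] = 0 + 10 = 10, A[0][2] + B[2][2] = 2 + -1 = 1) = -9 (attained at k = 0)
  C[1][0] = min over k of (A[1][0] + B[0][0] = 9 + 10 = 19, A[1][1] + B[1][0] = 3 + 9 = 12, A[1][2] + B[2][0] = 3 + 8 = 11) = 11 (attained at k = 2)
  C[1][1] = min over k of (A[1][0] + B[0][1] = 9 + -2 = 7, A[1][1] + B[1][1] = 3 + -4 = -1, A[1][2] + B[2][1] = 3 + 5 = 8) = -1 (attained at k = 1)
  C[1][2] = min over k of (A[1][0] + B[0][2] = 9 + -4 = 5, A[1][1] + B[1][2] = 3 + 10 = 13, A[1][2] + B[2][2] = 3 + -1 = 2) = 2 (attained at k = 2)
  C[2][0] = min over k of (A[2][0] + B[0][0] = 7 + 10 = 17, A[2][1] + B[1][0] = 7 + 9 = 16, A[2][2] + B[2][0] = -4 + 8 = 4) = 4 (attained at k = 2)
  C[2][1] = min over k of (A[2][0] + B[0][1] = 7 + -2 = 5, A[2][1] + B[1][1] = 7 + -4 = 3, A[2][2] + B[2][1] = -4 + 5 = 1) = 1 (attained at k = 2)
  C[2][2] = min over k of (A[2][0] + B[0][2] = 7 + -4 = 3, A[2][1] + B[1][2] = 7 + 10 = 17, A[2][2] + B[2][2] = -4 + -1 = -5) = -5 (attained at k = 2)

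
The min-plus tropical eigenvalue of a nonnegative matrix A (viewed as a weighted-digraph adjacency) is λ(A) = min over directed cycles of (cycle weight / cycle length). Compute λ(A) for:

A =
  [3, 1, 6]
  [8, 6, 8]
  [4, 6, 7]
λ(A) = 3

Enumerate directed cycles and compute their means (weight / length). Sample:
  cycle 0 → 0: weight = 3, length = 1, mean = 3/1 ≈ 3.000
  cycle 1 → 1: weight = 6, length = 1, mean = 6/1 ≈ 6.000
  cycle 2 → 2: weight = 7, length = 1, mean = 7/1 ≈ 7.000
  cycle 0 → 1 → 0: weight = 9, length = 2, mean = 9/2 ≈ 4.500
  cycle 0 → 2 → 0: weight = 10, length = 2, mean = 10/2 ≈ 5.000
  cycle 1 → 0 → 1: weight = 9, length = 2, mean = 9/2 ≈ 4.500
Minimum mean = 3.000, attained e.g. along the cycle 0 → 0 with weight 3 and length 1. So λ(A) = 3/1 = 3.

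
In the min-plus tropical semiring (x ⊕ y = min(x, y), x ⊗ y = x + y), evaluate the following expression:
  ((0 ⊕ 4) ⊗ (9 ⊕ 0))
((0 ⊕ 4) ⊗ (9 ⊕ 0)) = 0

Expand innermost to outermost. Recall ⊕ takes the minimum of its arguments and ⊗ takes their sum. Working out the expression ((0 ⊕ 4) ⊗ (9 ⊕ 0)) gives 0.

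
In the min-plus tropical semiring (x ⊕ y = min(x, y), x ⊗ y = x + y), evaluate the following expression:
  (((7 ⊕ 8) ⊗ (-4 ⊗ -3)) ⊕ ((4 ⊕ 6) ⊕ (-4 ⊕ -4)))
(((7 ⊕ 8) ⊗ (-4 ⊗ -3)) ⊕ ((4 ⊕ 6) ⊕ (-4 ⊕ -4))) = -4

Expand innermost to outermost. Recall ⊕ takes the minimum of its arguments and ⊗ takes their sum. Working out the expression (((7 ⊕ 8) ⊗ (-4 ⊗ -3)) ⊕ ((4 ⊕ 6) ⊕ (-4 ⊕ -4))) gives -4.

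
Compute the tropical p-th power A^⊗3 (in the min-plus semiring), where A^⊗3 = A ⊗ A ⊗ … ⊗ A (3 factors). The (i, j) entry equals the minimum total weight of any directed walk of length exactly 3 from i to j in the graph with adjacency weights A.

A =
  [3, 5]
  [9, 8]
A^⊗3 =
  [9, 11]
  [15, 17]

Each entry (A^⊗3)_ij equals the minimum over all length-3 walks i = v_0 → v_1 → … → v_3 = j of Σ_t A[v_t][v_{t+1}]. For example, for (i, j) = (0, 1) we minimise over 4 possible intermediate vertex sequences; the minimum is 11, attained along the walk 0 → 0 → 0 → 1.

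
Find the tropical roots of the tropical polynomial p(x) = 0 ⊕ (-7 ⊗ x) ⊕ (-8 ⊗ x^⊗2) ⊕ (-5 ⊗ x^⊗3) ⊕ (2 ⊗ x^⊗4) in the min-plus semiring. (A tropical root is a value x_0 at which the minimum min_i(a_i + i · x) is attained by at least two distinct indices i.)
Roots: {-7, -3, 1, 7}

Each tropical root is a break point of the lower envelope of the lines y = a_i + i · x (there are 5 lines, with slopes 0, 1, ..., 4). Only the lines that attain the minimum somewhere contribute to roots; other lines are dominated. Here the surviving (envelope) indices are i = 4, i = 3, i = 2, i = 1, i = 0.
Intersections between consecutive envelope lines give the roots: for adjacent envelope indices i < j the intersection is x = (a_i − a_j) / (j − i). Reading off the sorted break points: {-7, -3, 1, 7}.
Verification: at each break x_0, at least two indices attain the minimum of min_i(a_i + i · x_0).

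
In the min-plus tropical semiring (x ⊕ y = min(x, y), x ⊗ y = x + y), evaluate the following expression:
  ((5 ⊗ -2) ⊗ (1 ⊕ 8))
((5 ⊗ -2) ⊗ (1 ⊕ 8)) = 4

Expand innermost to outermost. Recall ⊕ takes the minimum of its arguments and ⊗ takes their sum. Working out the expression ((5 ⊗ -2) ⊗ (1 ⊕ 8)) gives 4.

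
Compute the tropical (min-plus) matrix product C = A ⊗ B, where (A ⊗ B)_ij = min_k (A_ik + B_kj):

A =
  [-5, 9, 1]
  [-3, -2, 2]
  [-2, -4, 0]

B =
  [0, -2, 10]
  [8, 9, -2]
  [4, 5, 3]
A ⊗ B =
  [-5, -7, 4]
  [-3, -5, -4]
  [-2, -4, -6]

Apply the min-plus product entry-by-entry:
  C[0][0] = min over k of (A[0][0] + B[0][0] = -5 + 0 = -5, A[0][1] + B[1][0] = 9 + 8 = 17, A[0][2] + B[2][0] = 1 + 4 = 5) = -5 (attained at k = 0)
  C[0][1] = min over k of (A[0][0] + B[0][1] = -5 + -2 = -7, A[0][1] + B[1][1] = 9 + 9 = 18, A[0][2] + B[2][1] = 1 + 5 = 6) = -7 (attained at k = 0)
  C[0][2] = min over k of (A[0][0] + B[0][2] = -5 + 10 = 5, A[0][1] + B[1][2] = 9 + -2 = 7, A[0][2] + B[2][2] = 1 + 3 = 4) = 4 (attained at k = 2)
  C[1][0] = min over k of (A[1][0] + B[0][0] = -3 + 0 = -3, A[1][1] + B[1][0] = -2 + 8 = 6, A[1][2] + B[2][0] = 2 + 4 = 6) = -3 (attained at k = 0)
  C[1][1] = min over k of (A[1][0] + B[0][1] = -3 + -2 = -5, A[1][1] + B[1][1] = -2 + 9 = 7, A[1][2] + B[2][1] = 2 + 5 = 7) = -5 (attained at k = 0)
  C[1][2] = min over k of (A[1][0] + B[0][2] = -3 + 10 = 7, A[1][1] + B[1][2] = -2 + -2 = -4, A[1][2] + B[2][2] = 2 + 3 = 5) = -4 (attained at k = 1)
  C[2][0] = min over k of (A[2][0] + B[0][0] = -2 + 0 = -2, A[2][1] + B[1][0] = -4 + 8 = 4, A[2][2] + B[2][0] = 0 + 4 = 4) = -2 (attained at k = 0)
  C[2][1] = min over k of (A[2][0] + B[0][1] = -2 + -2 = -4, A[2][1] + B[1][1] = -4 + 9 = 5, A[2][2] + B[2][1] = 0 + 5 = 5) = -4 (attained at k = 0)
  C[2][2] = min over k of (A[2][0] + B[0][2] = -2 + 10 = 8, A[2][1] + B[1][2] = -4 + -2 = -6, A[2][2] + B[2][2] = 0 + 3 = 3) = -6 (attained at k = 1)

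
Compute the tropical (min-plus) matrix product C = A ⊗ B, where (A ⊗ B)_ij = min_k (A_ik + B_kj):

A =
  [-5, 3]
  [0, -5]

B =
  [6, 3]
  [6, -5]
A ⊗ B =
  [1, -2]
  [1, -10]

Apply the min-plus product entry-by-entry:
  C[0][0] = min over k of (A[0][0] + B[0][0] = -5 + 6 = 1, A[0][1] + B[1][0] = 3 + 6 = 9) = 1 (attained at k = 0)
  C[0][1] = min over k of (A[0][0] + B[0][1] = -5 + 3 = -2, A[0][1] + B[1][1] = 3 + -5 = -2) = -2 (attained at k = 0)
  C[1][0] = min over k of (A[1][0] + B[0][0] = 0 + 6 = 6, A[1][1] + B[1][0] = -5 + 6 = 1) = 1 (attained at k = 1)
  C[1][1] = min over k of (A[1][0] + B[0][1] = 0 + 3 = 3, A[1][1] + B[1][1] = -5 + -5 = -10) = -10 (attained at k = 1)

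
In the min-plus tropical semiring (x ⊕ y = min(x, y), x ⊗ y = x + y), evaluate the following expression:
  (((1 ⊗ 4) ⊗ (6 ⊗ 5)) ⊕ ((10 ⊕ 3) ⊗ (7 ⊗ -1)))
(((1 ⊗ 4) ⊗ (6 ⊗ 5)) ⊕ ((10 ⊕ 3) ⊗ (7 ⊗ -1))) = 9

Expand innermost to outermost. Recall ⊕ takes the minimum of its arguments and ⊗ takes their sum. Working out the expression (((1 ⊗ 4) ⊗ (6 ⊗ 5)) ⊕ ((10 ⊕ 3) ⊗ (7 ⊗ -1))) gives 9.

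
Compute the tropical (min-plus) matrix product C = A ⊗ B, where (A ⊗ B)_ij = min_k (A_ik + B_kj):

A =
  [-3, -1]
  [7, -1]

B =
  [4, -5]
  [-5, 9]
A ⊗ B =
  [-6, -8]
  [-6, 2]

Apply the min-plus product entry-by-entry:
  C[0][0] = min over k of (A[0][0] + B[0][0] = -3 + 4 = 1, A[0][1] + B[1][0] = -1 + -5 = -6) = -6 (attained at k = 1)
  C[0][1] = min over k of (A[0][0] + B[0][1] = -3 + -5 = -8, A[0][1] + B[1][1] = -1 + 9 = 8) = -8 (attained at k = 0)
  C[1][0] = min over k of (A[1][0] + B[0][0] = 7 + 4 = 11, A[1][1] + B[1][0] = -1 + -5 = -6) = -6 (attained at k = 1)
  C[1][1] = min over k of (A[1][0] + B[0][1] = 7 + -5 = 2, A[1][1] + B[1][1] = -1 + 9 = 8) = 2 (attained at k = 0)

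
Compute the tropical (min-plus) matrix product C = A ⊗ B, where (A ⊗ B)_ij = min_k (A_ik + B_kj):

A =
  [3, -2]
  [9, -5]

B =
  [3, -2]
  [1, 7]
A ⊗ B =
  [-1, 1]
  [-4, 2]

Apply the min-plus product entry-by-entry:
  C[0][0] = min over k of (A[0][0] + B[0][0] = 3 + 3 = 6, A[0][1] + B[1][0] = -2 + 1 = -1) = -1 (attained at k = 1)
  C[0][1] = min over k of (A[0][0] + B[0][1] = 3 + -2 = 1, A[0][1] + B[1][1] = -2 + 7 = 5) = 1 (attained at k = 0)
  C[1][0] = min over k of (A[1][0] + B[0][0] = 9 + 3 = 12, A[1][1] + B[1][0] = -5 + 1 = -4) = -4 (attained at k = 1)
  C[1][1] = min over k of (A[1][0] + B[0][1] = 9 + -2 = 7, A[1][1] + B[1][1] = -5 + 7 = 2) = 2 (attained at k = 1)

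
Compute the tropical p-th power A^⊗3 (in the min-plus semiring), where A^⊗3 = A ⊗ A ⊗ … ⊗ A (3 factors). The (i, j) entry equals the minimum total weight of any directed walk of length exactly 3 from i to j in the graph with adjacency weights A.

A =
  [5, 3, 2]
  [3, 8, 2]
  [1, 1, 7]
A^⊗3 =
  [6, 6, 5]
  [6, 6, 5]
  [4, 4, 6]

Each entry (A^⊗3)_ij equals the minimum over all length-3 walks i = v_0 → v_1 → … → v_3 = j of Σ_t A[v_t][v_{t+1}]. For example, for (i, j) = (0, 2) we minimise over 9 possible intermediate vertex sequences; the minimum is 5, attained along the walk 0 → 2 → 0 → 2.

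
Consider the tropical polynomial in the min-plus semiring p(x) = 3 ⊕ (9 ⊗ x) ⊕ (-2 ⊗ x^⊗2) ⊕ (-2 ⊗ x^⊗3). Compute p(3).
p(3) = 3

A tropical monomial a ⊗ x^⊗i evaluates to a + i · x. Evaluating each term at x = 3:
  Term 0 contributes 3 + 0 · 3 = 3
  Term 1 contributes 9 + 1 · 3 = 12
  Term 2 contributes -2 + 2 · 3 = 4
  Term 3 contributes -2 + 3 · 3 = 7
p(3) = ⊕ of these = min[3, 12, 4, 7] = 3.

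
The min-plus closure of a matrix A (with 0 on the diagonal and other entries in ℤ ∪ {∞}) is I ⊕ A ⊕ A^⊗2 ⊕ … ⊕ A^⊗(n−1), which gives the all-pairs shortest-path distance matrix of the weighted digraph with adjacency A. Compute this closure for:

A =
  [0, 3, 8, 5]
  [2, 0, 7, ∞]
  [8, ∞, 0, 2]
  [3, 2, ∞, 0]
Closure =
  [0, 3, 8, 5]
  [2, 0, 7, 7]
  [5, 4, 0, 2]
  [3, 2, 9, 0]

This is the Floyd-Warshall all-pairs shortest-path computation. For each intermediate vertex k = 0, 1, …, 3, update dist[i][j] ← min(dist[i][j], dist[i][k] + dist[k][j]). The final matrix gives, for each (i, j), the minimum total weight of any directed path from i to j (possibly empty when i = j).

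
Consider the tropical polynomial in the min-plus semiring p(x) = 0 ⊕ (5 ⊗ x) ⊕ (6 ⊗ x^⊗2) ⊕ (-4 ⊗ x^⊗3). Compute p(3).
p(3) = 0

A tropical monomial a ⊗ x^⊗i evaluates to a + i · x. Evaluating each term at x = 3:
  Term 0 contributes 0 + 0 · 3 = 0
  Term 1 contributes 5 + 1 · 3 = 8
  Term 2 contributes 6 + 2 · 3 = 12
  Term 3 contributes -4 + 3 · 3 = 5
p(3) = ⊕ of these = min[0, 8, 12, 5] = 0.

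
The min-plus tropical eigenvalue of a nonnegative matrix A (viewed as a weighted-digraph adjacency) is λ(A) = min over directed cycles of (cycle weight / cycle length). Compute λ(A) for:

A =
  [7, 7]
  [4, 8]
λ(A) = 11/2

Enumerate directed cycles and compute their means (weight / length). Sample:
  cycle 0 → 0: weight = 7, length = 1, mean = 7/1 ≈ 7.000
  cycle 1 → 1: weight = 8, length = 1, mean = 8/1 ≈ 8.000
  cycle 0 → 1 → 0: weight = 11, length = 2, mean = 11/2 ≈ 5.500
  cycle 1 → 0 → 1: weight = 11, length = 2, mean = 11/2 ≈ 5.500
Minimum mean = 5.500, attained e.g. along the cycle 0 → 1 → 0 with weight 11 and length 2. So λ(A) = 11/2 = 11/2.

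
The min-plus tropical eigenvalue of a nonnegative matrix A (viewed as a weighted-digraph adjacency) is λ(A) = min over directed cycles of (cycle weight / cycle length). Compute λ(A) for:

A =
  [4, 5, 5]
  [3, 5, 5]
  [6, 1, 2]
λ(A) = 2

Enumerate directed cycles and compute their means (weight / length). Sample:
  cycle 0 → 0: weight = 4, length = 1, mean = 4/1 ≈ 4.000
  cycle 1 → 1: weight = 5, length = 1, mean = 5/1 ≈ 5.000
  cycle 2 → 2: weight = 2, length = 1, mean = 2/1 ≈ 2.000
  cycle 0 → 1 → 0: weight = 8, length = 2, mean = 8/2 ≈ 4.000
  cycle 0 → 2 → 0: weight = 11, length = 2, mean = 11/2 ≈ 5.500
  cycle 1 → 0 → 1: weight = 8, length = 2, mean = 8/2 ≈ 4.000
Minimum mean = 2.000, attained e.g. along the cycle 2 → 2 with weight 2 and length 1. So λ(A) = 2/1 = 2.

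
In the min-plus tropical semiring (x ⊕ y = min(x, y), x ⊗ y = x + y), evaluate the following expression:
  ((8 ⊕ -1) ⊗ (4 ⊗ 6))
((8 ⊕ -1) ⊗ (4 ⊗ 6)) = 9

Expand innermost to outermost. Recall ⊕ takes the minimum of its arguments and ⊗ takes their sum. Working out the expression ((8 ⊕ -1) ⊗ (4 ⊗ 6)) gives 9.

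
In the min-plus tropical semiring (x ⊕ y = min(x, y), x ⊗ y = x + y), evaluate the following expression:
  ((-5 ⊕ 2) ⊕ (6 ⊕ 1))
((-5 ⊕ 2) ⊕ (6 ⊕ 1)) = -5

Expand innermost to outermost. Recall ⊕ takes the minimum of its arguments and ⊗ takes their sum. Working out the expression ((-5 ⊕ 2) ⊕ (6 ⊕ 1)) gives -5.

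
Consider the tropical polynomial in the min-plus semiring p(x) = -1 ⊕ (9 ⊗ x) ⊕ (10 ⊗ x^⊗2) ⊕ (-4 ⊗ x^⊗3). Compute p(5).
p(5) = -1

A tropical monomial a ⊗ x^⊗i evaluates to a + i · x. Evaluating each term at x = 5:
  Term 0 contributes -1 + 0 · 5 = -1
  Term 1 contributes 9 + 1 · 5 = 14
  Term 2 contributes 10 + 2 · 5 = 20
  Term 3 contributes -4 + 3 · 5 = 11
p(5) = ⊕ of these = min[-1, 14, 20, 11] = -1.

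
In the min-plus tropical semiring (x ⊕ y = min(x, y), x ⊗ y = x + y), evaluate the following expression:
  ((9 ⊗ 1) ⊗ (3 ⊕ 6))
((9 ⊗ 1) ⊗ (3 ⊕ 6)) = 13

Expand innermost to outermost. Recall ⊕ takes the minimum of its arguments and ⊗ takes their sum. Working out the expression ((9 ⊗ 1) ⊗ (3 ⊕ 6)) gives 13.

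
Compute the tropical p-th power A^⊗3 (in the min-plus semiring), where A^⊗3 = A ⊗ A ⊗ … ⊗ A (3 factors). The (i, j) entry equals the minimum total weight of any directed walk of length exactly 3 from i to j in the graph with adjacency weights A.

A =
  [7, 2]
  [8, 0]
A^⊗3 =
  [10, 2]
  [8, 0]

Each entry (A^⊗3)_ij equals the minimum over all length-3 walks i = v_0 → v_1 → … → v_3 = j of Σ_t A[v_t][v_{t+1}]. For example, for (i, j) = (0, 1) we minimise over 4 possible intermediate vertex sequences; the minimum is 2, attained along the walk 0 → 1 → 1 → 1.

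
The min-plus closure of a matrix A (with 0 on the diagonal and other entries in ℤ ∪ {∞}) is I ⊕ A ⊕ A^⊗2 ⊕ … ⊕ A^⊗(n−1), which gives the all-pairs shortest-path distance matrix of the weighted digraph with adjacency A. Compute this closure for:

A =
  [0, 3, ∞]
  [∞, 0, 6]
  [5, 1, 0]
Closure =
  [0, 3, 9]
  [11, 0, 6]
  [5, 1, 0]

This is the Floyd-Warshall all-pairs shortest-path computation. For each intermediate vertex k = 0, 1, …, 2, update dist[i][j] ← min(dist[i][j], dist[i][k] + dist[k][j]). The final matrix gives, for each (i, j), the minimum total weight of any directed path from i to j (possibly empty when i = j).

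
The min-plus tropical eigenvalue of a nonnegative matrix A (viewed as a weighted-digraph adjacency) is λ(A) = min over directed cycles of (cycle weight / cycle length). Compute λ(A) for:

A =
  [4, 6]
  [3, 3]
λ(A) = 3

Enumerate directed cycles and compute their means (weight / length). Sample:
  cycle 0 → 0: weight = 4, length = 1, mean = 4/1 ≈ 4.000
  cycle 1 → 1: weight = 3, length = 1, mean = 3/1 ≈ 3.000
  cycle 0 → 1 → 0: weight = 9, length = 2, mean = 9/2 ≈ 4.500
  cycle 1 → 0 → 1: weight = 9, length = 2, mean = 9/2 ≈ 4.500
Minimum mean = 3.000, attained e.g. along the cycle 1 → 1 with weight 3 and length 1. So λ(A) = 3/1 = 3.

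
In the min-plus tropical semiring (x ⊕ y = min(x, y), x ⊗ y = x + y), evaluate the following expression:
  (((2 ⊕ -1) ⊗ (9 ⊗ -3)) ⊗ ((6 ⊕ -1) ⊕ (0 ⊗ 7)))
(((2 ⊕ -1) ⊗ (9 ⊗ -3)) ⊗ ((6 ⊕ -1) ⊕ (0 ⊗ 7))) = 4

Expand innermost to outermost. Recall ⊕ takes the minimum of its arguments and ⊗ takes their sum. Working out the expression (((2 ⊕ -1) ⊗ (9 ⊗ -3)) ⊗ ((6 ⊕ -1) ⊕ (0 ⊗ 7))) gives 4.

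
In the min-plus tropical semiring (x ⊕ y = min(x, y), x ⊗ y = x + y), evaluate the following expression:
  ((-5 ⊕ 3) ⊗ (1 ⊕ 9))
((-5 ⊕ 3) ⊗ (1 ⊕ 9)) = -4

Expand innermost to outermost. Recall ⊕ takes the minimum of its arguments and ⊗ takes their sum. Working out the expression ((-5 ⊕ 3) ⊗ (1 ⊕ 9)) gives -4.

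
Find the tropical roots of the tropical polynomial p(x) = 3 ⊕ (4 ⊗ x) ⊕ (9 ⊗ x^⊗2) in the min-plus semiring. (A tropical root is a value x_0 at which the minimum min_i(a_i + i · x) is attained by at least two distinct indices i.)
Roots: {-5, -1}

Each tropical root is a break point of the lower envelope of the lines y = a_i + i · x (there are 3 lines, with slopes 0, 1, ..., 2). Only the lines that attain the minimum somewhere contribute to roots; other lines are dominated. Here the surviving (envelope) indices are i = 2, i = 1, i = 0.
Intersections between consecutive envelope lines give the roots: for adjacent envelope indices i < j the intersection is x = (a_i − a_j) / (j − i). Reading off the sorted break points: {-5, -1}.
Verification: at each break x_0, at least two indices attain the minimum of min_i(a_i + i · x_0).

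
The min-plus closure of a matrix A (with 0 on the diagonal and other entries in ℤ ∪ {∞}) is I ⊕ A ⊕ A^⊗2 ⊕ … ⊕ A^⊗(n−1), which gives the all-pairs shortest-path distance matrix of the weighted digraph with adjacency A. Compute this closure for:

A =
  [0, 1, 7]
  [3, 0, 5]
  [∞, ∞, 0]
Closure =
  [0, 1, 6]
  [3, 0, 5]
  [∞, ∞, 0]

This is the Floyd-Warshall all-pairs shortest-path computation. For each intermediate vertex k = 0, 1, …, 2, update dist[i][j] ← min(dist[i][j], dist[i][k] + dist[k][j]). The final matrix gives, for each (i, j), the minimum total weight of any directed path from i to j (possibly empty when i = j).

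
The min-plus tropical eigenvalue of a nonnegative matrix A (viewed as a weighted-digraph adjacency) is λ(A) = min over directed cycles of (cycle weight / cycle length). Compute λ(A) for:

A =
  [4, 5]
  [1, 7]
λ(A) = 3

Enumerate directed cycles and compute their means (weight / length). Sample:
  cycle 0 → 0: weight = 4, length = 1, mean = 4/1 ≈ 4.000
  cycle 1 → 1: weight = 7, length = 1, mean = 7/1 ≈ 7.000
  cycle 0 → 1 → 0: weight = 6, length = 2, mean = 6/2 ≈ 3.000
  cycle 1 → 0 → 1: weight = 6, length = 2, mean = 6/2 ≈ 3.000
Minimum mean = 3.000, attained e.g. along the cycle 0 → 1 → 0 with weight 6 and length 2. So λ(A) = 6/2 = 3.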